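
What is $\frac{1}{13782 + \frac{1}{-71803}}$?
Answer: $\frac{71803}{989588945} \approx 7.2558 \cdot 10^{-5}$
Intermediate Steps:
$\frac{1}{13782 + \frac{1}{-71803}} = \frac{1}{13782 - \frac{1}{71803}} = \frac{1}{\frac{989588945}{71803}} = \frac{71803}{989588945}$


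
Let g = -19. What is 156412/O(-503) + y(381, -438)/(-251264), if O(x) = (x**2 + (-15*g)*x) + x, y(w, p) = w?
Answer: 39259118237/27425716864 ≈ 1.4315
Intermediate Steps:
O(x) = x**2 + 286*x (O(x) = (x**2 + (-15*(-19))*x) + x = (x**2 + 285*x) + x = x**2 + 286*x)
156412/O(-503) + y(381, -438)/(-251264) = 156412/((-503*(286 - 503))) + 381/(-251264) = 156412/((-503*(-217))) + 381*(-1/251264) = 156412/109151 - 381/251264 = 39259118237/27425716864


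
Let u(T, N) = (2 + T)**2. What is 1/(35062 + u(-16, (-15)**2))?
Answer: 1/35258 ≈ 2.8362e-5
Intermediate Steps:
1/(35062 + u(-16, (-15)**2)) = 1/(35062 + (2 - 16)**2) = 1/(35062 + (-14)**2) = 1/(35062 + 196) = 1/35258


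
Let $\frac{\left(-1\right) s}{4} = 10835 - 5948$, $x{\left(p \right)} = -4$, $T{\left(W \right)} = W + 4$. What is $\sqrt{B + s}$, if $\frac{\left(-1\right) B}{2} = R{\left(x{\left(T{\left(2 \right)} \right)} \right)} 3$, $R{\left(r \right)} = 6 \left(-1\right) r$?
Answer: $6 i \sqrt{547} \approx 140.33 i$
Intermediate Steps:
$T{\left(W \right)} = 4 + W$
$R{\left(r \right)} = - 6 r$
$B = -144$ ($B = - 2 \left(-6\right) \left(-4\right) 3 = - 2 \cdot 24 \cdot 3 = \left(-2\right) 72 = -144$)
$s = -19548$ ($s = - 4 \left(10835 - 5948\right) = \left(-4\right) 4887 = -19548$)
$\sqrt{B + s} = \sqrt{-144 - 19548} = \sqrt{-19692} = 6 i \sqrt{547}$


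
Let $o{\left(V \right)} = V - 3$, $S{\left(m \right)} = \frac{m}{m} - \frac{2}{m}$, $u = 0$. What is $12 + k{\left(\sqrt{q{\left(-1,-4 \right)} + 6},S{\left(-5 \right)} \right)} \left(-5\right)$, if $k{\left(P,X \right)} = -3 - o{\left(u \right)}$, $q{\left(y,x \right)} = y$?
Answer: $12$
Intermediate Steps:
$S{\left(m \right)} = 1 - \frac{2}{m}$
$o{\left(V \right)} = -3 + V$
$k{\left(P,X \right)} = 0$ ($k{\left(P,X \right)} = -3 - \left(-3 + 0\right) = -3 - -3 = -3 + 3 = 0$)
$12 + k{\left(\sqrt{q{\left(-1,-4 \right)} + 6},S{\left(-5 \right)} \right)} \left(-5\right) = 12 + 0 \left(-5\right) = 12 + 0 = 12$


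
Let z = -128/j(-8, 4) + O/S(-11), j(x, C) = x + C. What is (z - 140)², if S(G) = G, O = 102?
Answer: 1664100/121 ≈ 13753.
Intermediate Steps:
j(x, C) = C + x
z = 250/11 (z = -128/(4 - 8) + 102/(-11) = -128/(-4) + 102*(-1/11) = -128*(-¼) - 102/11 = 32 - 102/11 = 250/11 ≈ 22.727)
(z - 140)² = (250/11 - 140)² = (-1290/11)² = 1664100/121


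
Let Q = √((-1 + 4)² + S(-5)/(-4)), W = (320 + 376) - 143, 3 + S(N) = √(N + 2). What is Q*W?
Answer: 553*√(39 - I*√3)/2 ≈ 1727.2 - 38.334*I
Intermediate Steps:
S(N) = -3 + √(2 + N) (S(N) = -3 + √(N + 2) = -3 + √(2 + N))
W = 553 (W = 696 - 143 = 553)
Q = √(39/4 - I*√3/4) (Q = √((-1 + 4)² + (-3 + √(2 - 5))/(-4)) = √(3² + (-3 + √(-3))*(-¼)) = √(9 + (-3 + I*√3)*(-¼)) = √(9 + (¾ - I*√3/4)) = √(39/4 - I*√3/4) ≈ 3.1233 - 0.06932*I)
Q*W = (√(39 - I*√3)/2)*553 = 553*√(39 - I*√3)/2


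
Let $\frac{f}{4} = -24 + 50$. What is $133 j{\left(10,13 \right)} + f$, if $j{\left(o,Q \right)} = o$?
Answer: $1434$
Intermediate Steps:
$f = 104$ ($f = 4 \left(-24 + 50\right) = 4 \cdot 26 = 104$)
$133 j{\left(10,13 \right)} + f = 133 \cdot 10 + 104 = 1330 + 104 = 1434$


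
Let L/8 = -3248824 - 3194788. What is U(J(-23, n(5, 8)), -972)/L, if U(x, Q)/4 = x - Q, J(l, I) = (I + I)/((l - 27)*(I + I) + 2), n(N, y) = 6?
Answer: -145311/1926639988 ≈ -7.5422e-5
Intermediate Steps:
J(l, I) = 2*I/(2 + 2*I*(-27 + l)) (J(l, I) = (2*I)/((-27 + l)*(2*I) + 2) = (2*I)/(2*I*(-27 + l) + 2) = (2*I)/(2 + 2*I*(-27 + l)) = 2*I/(2 + 2*I*(-27 + l)))
U(x, Q) = -4*Q + 4*x (U(x, Q) = 4*(x - Q) = -4*Q + 4*x)
L = -51548896 (L = 8*(-3248824 - 3194788) = 8*(-6443612) = -51548896)
U(J(-23, n(5, 8)), -972)/L = (-4*(-972) + 4*(6/(1 - 27*6 + 6*(-23))))/(-51548896) = (3888 + 4*(6/(1 - 162 - 138)))*(-1/51548896) = (3888 + 4*(6/(-299)))*(-1/51548896) = (3888 + 4*(6*(-1/299)))*(-1/51548896) = (3888 + 4*(-6/299))*(-1/51548896) = (3888 - 24/299)*(-1/51548896) = (1162488/299)*(-1/51548896) = -145311/1926639988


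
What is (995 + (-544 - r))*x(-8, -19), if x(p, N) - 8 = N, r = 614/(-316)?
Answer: -787215/158 ≈ -4982.4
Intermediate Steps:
r = -307/158 (r = 614*(-1/316) = -307/158 ≈ -1.9430)
x(p, N) = 8 + N
(995 + (-544 - r))*x(-8, -19) = (995 + (-544 - 1*(-307/158)))*(8 - 19) = (995 + (-544 + 307/158))*(-11) = (995 - 85645/158)*(-11) = (71565/158)*(-11) = -787215/158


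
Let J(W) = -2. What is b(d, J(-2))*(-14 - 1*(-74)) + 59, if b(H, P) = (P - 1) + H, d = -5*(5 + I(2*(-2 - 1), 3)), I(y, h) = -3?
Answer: -721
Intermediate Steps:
d = -10 (d = -5*(5 - 3) = -5*2 = -10)
b(H, P) = -1 + H + P (b(H, P) = (-1 + P) + H = -1 + H + P)
b(d, J(-2))*(-14 - 1*(-74)) + 59 = (-1 - 10 - 2)*(-14 - 1*(-74)) + 59 = -13*(-14 + 74) + 59 = -13*60 + 59 = -780 + 59 = -721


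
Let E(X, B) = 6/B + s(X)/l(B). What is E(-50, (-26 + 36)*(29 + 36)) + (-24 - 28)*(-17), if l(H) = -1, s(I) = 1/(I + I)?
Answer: 45969/52 ≈ 884.02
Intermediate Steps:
s(I) = 1/(2*I)
E(X, B) = 6/B - 1/(2*X) (E(X, B) = 6/B + (1/(2*X))/(-1) = 6/B + (1/(2*X))*(-1) = 6/B - 1/(2*X))
E(-50, (-26 + 36)*(29 + 36)) + (-24 - 28)*(-17) = (6/(((-26 + 36)*(29 + 36))) - 1/2/(-50)) + (-24 - 28)*(-17) = (6/((10*65)) - 1/2*(-1/50)) - 52*(-17) = (6/650 + 1/100) + 884 = (6*(1/650) + 1/100) + 884 = (3/325 + 1/100) + 884 = 1/52 + 884 = 45969/52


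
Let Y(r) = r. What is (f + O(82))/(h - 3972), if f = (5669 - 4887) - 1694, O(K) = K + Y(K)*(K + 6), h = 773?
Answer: -6386/3199 ≈ -1.9962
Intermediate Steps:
O(K) = K + K*(6 + K) (O(K) = K + K*(K + 6) = K + K*(6 + K))
f = -912 (f = 782 - 1694 = -912)
(f + O(82))/(h - 3972) = (-912 + 82*(7 + 82))/(773 - 3972) = (-912 + 82*89)/(-3199) = (-912 + 7298)*(-1/3199) = 6386*(-1/3199) = -6386/3199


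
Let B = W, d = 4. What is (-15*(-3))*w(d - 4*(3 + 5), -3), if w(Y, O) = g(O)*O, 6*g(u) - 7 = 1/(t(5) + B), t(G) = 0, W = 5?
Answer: -162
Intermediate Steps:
B = 5
g(u) = 6/5 (g(u) = 7/6 + 1/(6*(0 + 5)) = 7/6 + (⅙)/5 = 7/6 + (⅙)*(⅕) = 7/6 + 1/30 = 6/5)
w(Y, O) = 6*O/5
(-15*(-3))*w(d - 4*(3 + 5), -3) = (-15*(-3))*((6/5)*(-3)) = 45*(-18/5) = -162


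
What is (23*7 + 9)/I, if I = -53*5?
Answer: -34/53 ≈ -0.64151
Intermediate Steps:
I = -265
(23*7 + 9)/I = (23*7 + 9)/(-265) = (161 + 9)*(-1/265) = 170*(-1/265) = -34/53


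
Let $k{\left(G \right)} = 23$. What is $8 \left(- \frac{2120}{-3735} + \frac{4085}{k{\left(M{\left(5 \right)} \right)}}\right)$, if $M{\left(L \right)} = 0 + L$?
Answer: $\frac{24489976}{17181} \approx 1425.4$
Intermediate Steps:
$M{\left(L \right)} = L$
$8 \left(- \frac{2120}{-3735} + \frac{4085}{k{\left(M{\left(5 \right)} \right)}}\right) = 8 \left(- \frac{2120}{-3735} + \frac{4085}{23}\right) = 8 \left(\left(-2120\right) \left(- \frac{1}{3735}\right) + 4085 \cdot \frac{1}{23}\right) = 8 \left(\frac{424}{747} + \frac{4085}{23}\right) = 8 \cdot \frac{3061247}{17181} = \frac{24489976}{17181}$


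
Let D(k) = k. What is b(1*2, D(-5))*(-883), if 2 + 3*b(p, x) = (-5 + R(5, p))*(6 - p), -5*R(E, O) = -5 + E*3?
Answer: 8830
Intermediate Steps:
R(E, O) = 1 - 3*E/5 (R(E, O) = -(-5 + E*3)/5 = -(-5 + 3*E)/5 = 1 - 3*E/5)
b(p, x) = -44/3 + 7*p/3 (b(p, x) = -⅔ + ((-5 + (1 - ⅗*5))*(6 - p))/3 = -⅔ + ((-5 + (1 - 3))*(6 - p))/3 = -⅔ + ((-5 - 2)*(6 - p))/3 = -⅔ + (-7*(6 - p))/3 = -⅔ + (-42 + 7*p)/3 = -⅔ + (-14 + 7*p/3) = -44/3 + 7*p/3)
b(1*2, D(-5))*(-883) = (-44/3 + 7*(1*2)/3)*(-883) = (-44/3 + (7/3)*2)*(-883) = (-44/3 + 14/3)*(-883) = -10*(-883) = 8830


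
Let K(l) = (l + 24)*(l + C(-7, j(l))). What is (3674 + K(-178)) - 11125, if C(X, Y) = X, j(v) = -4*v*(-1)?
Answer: 21039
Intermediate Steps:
j(v) = 4*v
K(l) = (-7 + l)*(24 + l) (K(l) = (l + 24)*(l - 7) = (24 + l)*(-7 + l) = (-7 + l)*(24 + l))
(3674 + K(-178)) - 11125 = (3674 + (-168 + (-178)² + 17*(-178))) - 11125 = (3674 + (-168 + 31684 - 3026)) - 11125 = (3674 + 28490) - 11125 = 32164 - 11125 = 21039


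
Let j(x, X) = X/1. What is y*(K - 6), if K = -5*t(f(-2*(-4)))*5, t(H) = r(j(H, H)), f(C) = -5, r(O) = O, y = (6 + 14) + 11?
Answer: 3689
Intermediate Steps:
y = 31 (y = 20 + 11 = 31)
j(x, X) = X (j(x, X) = X*1 = X)
t(H) = H
K = 125 (K = -5*(-5)*5 = 25*5 = 125)
y*(K - 6) = 31*(125 - 6) = 31*119 = 3689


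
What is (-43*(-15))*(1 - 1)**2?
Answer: 0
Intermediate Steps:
(-43*(-15))*(1 - 1)**2 = 645*0**2 = 645*0 = 0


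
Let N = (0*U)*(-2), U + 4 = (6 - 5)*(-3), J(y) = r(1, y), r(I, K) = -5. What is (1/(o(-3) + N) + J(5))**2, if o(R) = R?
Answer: 256/9 ≈ 28.444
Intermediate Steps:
J(y) = -5
U = -7 (U = -4 + (6 - 5)*(-3) = -4 + 1*(-3) = -4 - 3 = -7)
N = 0 (N = (0*(-7))*(-2) = 0*(-2) = 0)
(1/(o(-3) + N) + J(5))**2 = (1/(-3 + 0) - 5)**2 = (1/(-3) - 5)**2 = (-1/3 - 5)**2 = (-16/3)**2 = 256/9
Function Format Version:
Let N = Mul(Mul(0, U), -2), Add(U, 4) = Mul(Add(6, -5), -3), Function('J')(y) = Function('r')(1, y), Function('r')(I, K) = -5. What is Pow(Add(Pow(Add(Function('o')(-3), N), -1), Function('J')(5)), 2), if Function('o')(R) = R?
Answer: Rational(256, 9) ≈ 28.444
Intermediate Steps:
Function('J')(y) = -5
U = -7 (U = Add(-4, Mul(Add(6, -5), -3)) = Add(-4, Mul(1, -3)) = Add(-4, -3) = -7)
N = 0 (N = Mul(Mul(0, -7), -2) = Mul(0, -2) = 0)
Pow(Add(Pow(Add(Function('o')(-3), N), -1), Function('J')(5)), 2) = Pow(Add(Pow(Add(-3, 0), -1), -5), 2) = Pow(Add(Pow(-3, -1), -5), 2) = Pow(Add(Rational(-1, 3), -5), 2) = Pow(Rational(-16, 3), 2) = Rational(256, 9)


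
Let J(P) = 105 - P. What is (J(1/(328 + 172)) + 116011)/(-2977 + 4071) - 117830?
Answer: -64394952001/547000 ≈ -1.1772e+5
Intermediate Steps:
(J(1/(328 + 172)) + 116011)/(-2977 + 4071) - 117830 = ((105 - 1/(328 + 172)) + 116011)/(-2977 + 4071) - 117830 = ((105 - 1/500) + 116011)/1094 - 117830 = ((105 - 1*1/500) + 116011)*(1/1094) - 117830 = ((105 - 1/500) + 116011)*(1/1094) - 117830 = (52499/500 + 116011)*(1/1094) - 117830 = (58057999/500)*(1/1094) - 117830 = 58057999/547000 - 117830 = -64394952001/547000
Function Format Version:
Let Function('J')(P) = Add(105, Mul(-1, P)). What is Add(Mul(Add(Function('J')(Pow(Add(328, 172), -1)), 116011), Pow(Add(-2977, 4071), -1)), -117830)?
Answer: Rational(-64394952001, 547000) ≈ -1.1772e+5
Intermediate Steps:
Add(Mul(Add(Function('J')(Pow(Add(328, 172), -1)), 116011), Pow(Add(-2977, 4071), -1)), -117830) = Add(Mul(Add(Add(105, Mul(-1, Pow(Add(328, 172), -1))), 116011), Pow(Add(-2977, 4071), -1)), -117830) = Add(Mul(Add(Add(105, Mul(-1, Pow(500, -1))), 116011), Pow(1094, -1)), -117830) = Add(Mul(Add(Add(105, Mul(-1, Rational(1, 500))), 116011), Rational(1, 1094)), -117830) = Add(Mul(Add(Add(105, Rational(-1, 500)), 116011), Rational(1, 1094)), -117830) = Add(Mul(Add(Rational(52499, 500), 116011), Rational(1, 1094)), -117830) = Add(Mul(Rational(58057999, 500), Rational(1, 1094)), -117830) = Add(Rational(58057999, 547000), -117830) = Rational(-64394952001, 547000)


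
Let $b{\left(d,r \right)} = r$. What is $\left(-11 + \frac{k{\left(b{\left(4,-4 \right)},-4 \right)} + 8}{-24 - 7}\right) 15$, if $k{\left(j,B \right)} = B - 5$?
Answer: $- \frac{5100}{31} \approx -164.52$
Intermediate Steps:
$k{\left(j,B \right)} = -5 + B$ ($k{\left(j,B \right)} = B - 5 = -5 + B$)
$\left(-11 + \frac{k{\left(b{\left(4,-4 \right)},-4 \right)} + 8}{-24 - 7}\right) 15 = \left(-11 + \frac{\left(-5 - 4\right) + 8}{-24 - 7}\right) 15 = \left(-11 + \frac{-9 + 8}{-31}\right) 15 = \left(-11 - - \frac{1}{31}\right) 15 = \left(-11 + \frac{1}{31}\right) 15 = \left(- \frac{340}{31}\right) 15 = - \frac{5100}{31}$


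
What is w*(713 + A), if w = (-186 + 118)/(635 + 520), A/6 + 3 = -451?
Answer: 136748/1155 ≈ 118.40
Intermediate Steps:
A = -2724 (A = -18 + 6*(-451) = -18 - 2706 = -2724)
w = -68/1155 ≈ -0.058874
w*(713 + A) = -68*(713 - 2724)/1155 = -68/1155*(-2011) = 136748/1155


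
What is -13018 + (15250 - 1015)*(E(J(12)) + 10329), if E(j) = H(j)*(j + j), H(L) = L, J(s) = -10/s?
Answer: 882240407/6 ≈ 1.4704e+8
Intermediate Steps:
E(j) = 2*j² (E(j) = j*(j + j) = j*(2*j) = 2*j²)
-13018 + (15250 - 1015)*(E(J(12)) + 10329) = -13018 + (15250 - 1015)*(2*(-10/12)² + 10329) = -13018 + 14235*(2*(-10*1/12)² + 10329) = -13018 + 14235*(2*(-⅚)² + 10329) = -13018 + 14235*(2*(25/36) + 10329) = -13018 + 14235*(25/18 + 10329) = -13018 + 14235*(185947/18) = -13018 + 882318515/6 = 882240407/6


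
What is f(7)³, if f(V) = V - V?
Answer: 0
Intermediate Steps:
f(V) = 0
f(7)³ = 0³ = 0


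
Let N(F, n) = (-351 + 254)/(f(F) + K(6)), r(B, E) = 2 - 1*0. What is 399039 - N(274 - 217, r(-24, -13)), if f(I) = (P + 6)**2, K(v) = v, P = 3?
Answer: 34716490/87 ≈ 3.9904e+5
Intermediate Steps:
f(I) = 81 (f(I) = (3 + 6)**2 = 9**2 = 81)
r(B, E) = 2 (r(B, E) = 2 + 0 = 2)
N(F, n) = -97/87 (N(F, n) = (-351 + 254)/(81 + 6) = -97/87)
399039 - N(274 - 217, r(-24, -13)) = 399039 - 1*(-97/87) = 399039 + 97/87 = 34716490/87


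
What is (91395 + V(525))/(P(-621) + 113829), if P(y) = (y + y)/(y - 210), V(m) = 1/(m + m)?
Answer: 26582236027/33107599350 ≈ 0.80290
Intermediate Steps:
V(m) = 1/(2*m)
P(y) = 2*y/(-210 + y) (P(y) = (2*y)/(-210 + y) = 2*y/(-210 + y))
(91395 + V(525))/(P(-621) + 113829) = (91395 + (1/2)/525)/(2*(-621)/(-210 - 621) + 113829) = (91395 + (1/2)*(1/525))/(2*(-621)/(-831) + 113829) = (91395 + 1/1050)/(2*(-621)*(-1/831) + 113829) = 95964751/(1050*(414/277 + 113829)) = 95964751/(1050*(31531047/277)) = (95964751/1050)*(277/31531047) = 26582236027/33107599350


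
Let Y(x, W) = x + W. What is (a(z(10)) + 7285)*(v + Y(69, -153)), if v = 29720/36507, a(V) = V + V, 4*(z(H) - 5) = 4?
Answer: -22160025796/36507 ≈ -6.0701e+5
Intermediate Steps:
z(H) = 6 (z(H) = 5 + (1/4)*4 = 5 + 1 = 6)
a(V) = 2*V
Y(x, W) = W + x
v = 29720/36507 (v = 29720*(1/36507) = 29720/36507 ≈ 0.81409)
(a(z(10)) + 7285)*(v + Y(69, -153)) = (2*6 + 7285)*(29720/36507 + (-153 + 69)) = (12 + 7285)*(29720/36507 - 84) = 7297*(-3036868/36507) = -22160025796/36507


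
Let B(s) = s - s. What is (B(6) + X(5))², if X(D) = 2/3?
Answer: 4/9 ≈ 0.44444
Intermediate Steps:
B(s) = 0
X(D) = ⅔ (X(D) = 2*(⅓) = ⅔)
(B(6) + X(5))² = (0 + ⅔)² = (⅔)² = 4/9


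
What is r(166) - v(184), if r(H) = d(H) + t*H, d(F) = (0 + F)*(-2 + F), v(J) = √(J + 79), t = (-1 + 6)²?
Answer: 31374 - √263 ≈ 31358.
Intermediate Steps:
t = 25 (t = 5² = 25)
v(J) = √(79 + J)
d(F) = F*(-2 + F)
r(H) = 25*H + H*(-2 + H) (r(H) = H*(-2 + H) + 25*H = 25*H + H*(-2 + H))
r(166) - v(184) = 166*(23 + 166) - √(79 + 184) = 166*189 - √263 = 31374 - √263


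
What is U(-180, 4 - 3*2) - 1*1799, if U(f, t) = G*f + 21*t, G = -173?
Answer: 29299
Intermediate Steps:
U(f, t) = -173*f + 21*t
U(-180, 4 - 3*2) - 1*1799 = (-173*(-180) + 21*(4 - 3*2)) - 1*1799 = (31140 + 21*(4 - 6)) - 1799 = (31140 + 21*(-2)) - 1799 = (31140 - 42) - 1799 = 31098 - 1799 = 29299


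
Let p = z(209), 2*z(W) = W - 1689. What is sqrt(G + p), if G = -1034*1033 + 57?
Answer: I*sqrt(1068805) ≈ 1033.8*I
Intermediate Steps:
G = -1068065 (G = -1068122 + 57 = -1068065)
z(W) = -1689/2 + W/2 (z(W) = (W - 1689)/2 = (-1689 + W)/2 = -1689/2 + W/2)
p = -740 (p = -1689/2 + (1/2)*209 = -1689/2 + 209/2 = -740)
sqrt(G + p) = sqrt(-1068065 - 740) = sqrt(-1068805) = I*sqrt(1068805)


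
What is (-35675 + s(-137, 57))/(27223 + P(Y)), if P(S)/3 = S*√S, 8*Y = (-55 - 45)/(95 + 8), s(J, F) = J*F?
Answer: -10348255222796512/6478487534180489 - 3359139000*I*√206/6478487534180489 ≈ -1.5973 - 7.442e-6*I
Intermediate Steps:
s(J, F) = F*J
Y = -25/206 (Y = ((-55 - 45)/(95 + 8))/8 = (-100/103)/8 = (-100*1/103)/8 = (⅛)*(-100/103) = -25/206 ≈ -0.12136)
P(S) = 3*S^(3/2) (P(S) = 3*(S*√S) = 3*S^(3/2))
(-35675 + s(-137, 57))/(27223 + P(Y)) = (-35675 + 57*(-137))/(27223 + 3*(-25/206)^(3/2)) = (-35675 - 7809)/(27223 + 3*(-125*I*√206/42436)) = -43484/(27223 - 375*I*√206/42436)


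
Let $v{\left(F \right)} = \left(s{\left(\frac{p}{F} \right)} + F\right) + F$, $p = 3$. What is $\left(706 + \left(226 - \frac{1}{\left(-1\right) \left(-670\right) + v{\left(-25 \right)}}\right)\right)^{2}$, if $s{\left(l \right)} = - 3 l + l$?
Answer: $\frac{208847788755489}{240436036} \approx 8.6862 \cdot 10^{5}$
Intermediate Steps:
$s{\left(l \right)} = - 2 l$
$v{\left(F \right)} = - \frac{6}{F} + 2 F$ ($v{\left(F \right)} = \left(- 2 \frac{3}{F} + F\right) + F = \left(- \frac{6}{F} + F\right) + F = \left(F - \frac{6}{F}\right) + F = - \frac{6}{F} + 2 F$)
$\left(706 + \left(226 - \frac{1}{\left(-1\right) \left(-670\right) + v{\left(-25 \right)}}\right)\right)^{2} = \left(706 + \left(226 - \frac{1}{\left(-1\right) \left(-670\right) + \left(- \frac{6}{-25} + 2 \left(-25\right)\right)}\right)\right)^{2} = \left(706 + \left(226 - \frac{1}{670 - \frac{1244}{25}}\right)\right)^{2} = \left(706 + \left(226 - \frac{1}{\frac{15506}{25}}\right)\right)^{2} = \left(706 + \left(226 - \frac{25}{15506}\right)\right)^{2} = \left(706 + \frac{3504331}{15506}\right)^{2} = \left(\frac{14451567}{15506}\right)^{2} = \frac{208847788755489}{240436036}$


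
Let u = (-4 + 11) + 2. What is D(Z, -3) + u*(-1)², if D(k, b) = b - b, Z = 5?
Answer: 9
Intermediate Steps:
D(k, b) = 0
u = 9 (u = 7 + 2 = 9)
D(Z, -3) + u*(-1)² = 0 + 9*(-1)² = 0 + 9*1 = 0 + 9 = 9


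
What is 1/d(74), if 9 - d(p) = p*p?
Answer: -1/5467 ≈ -0.00018292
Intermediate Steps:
d(p) = 9 - p² (d(p) = 9 - p*p = 9 - p²)
1/d(74) = 1/(9 - 1*74²) = 1/(9 - 1*5476) = 1/(9 - 5476) = 1/(-5467) = -1/5467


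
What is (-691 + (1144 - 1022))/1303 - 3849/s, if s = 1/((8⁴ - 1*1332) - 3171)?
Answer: 2041204960/1303 ≈ 1.5665e+6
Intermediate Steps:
s = -1/407 (s = 1/((4096 - 1332) - 3171) = 1/(2764 - 3171) = 1/(-407) = -1/407 ≈ -0.0024570)
(-691 + (1144 - 1022))/1303 - 3849/s = (-691 + (1144 - 1022))/1303 - 3849/(-1/407) = (-691 + 122)*(1/1303) - 3849*(-407) = -569*1/1303 + 1566543 = -569/1303 + 1566543 = 2041204960/1303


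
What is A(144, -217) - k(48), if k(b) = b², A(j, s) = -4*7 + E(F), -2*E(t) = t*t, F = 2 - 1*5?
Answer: -4673/2 ≈ -2336.5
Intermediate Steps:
F = -3 (F = 2 - 5 = -3)
E(t) = -t²/2 (E(t) = -t*t/2 = -t²/2)
A(j, s) = -65/2 (A(j, s) = -4*7 - ½*(-3)² = -28 - ½*9 = -28 - 9/2 = -65/2)
A(144, -217) - k(48) = -65/2 - 1*48² = -65/2 - 1*2304 = -65/2 - 2304 = -4673/2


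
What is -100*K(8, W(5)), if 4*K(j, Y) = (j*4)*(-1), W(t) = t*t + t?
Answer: 800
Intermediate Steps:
W(t) = t + t**2 (W(t) = t**2 + t = t + t**2)
K(j, Y) = -j (K(j, Y) = ((j*4)*(-1))/4 = ((4*j)*(-1))/4 = (-4*j)/4 = -j)
-100*K(8, W(5)) = -(-100)*8 = -100*(-8) = 800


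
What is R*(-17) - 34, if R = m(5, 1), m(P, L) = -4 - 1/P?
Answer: 187/5 ≈ 37.400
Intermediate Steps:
R = -21/5 (R = -4 - 1/5 = -4 - 1*⅕ = -4 - ⅕ = -21/5 ≈ -4.2000)
R*(-17) - 34 = -21/5*(-17) - 34 = 357/5 - 34 = 187/5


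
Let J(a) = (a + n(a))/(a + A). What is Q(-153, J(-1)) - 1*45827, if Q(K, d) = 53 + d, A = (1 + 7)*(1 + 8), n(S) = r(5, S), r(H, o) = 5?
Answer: -3249950/71 ≈ -45774.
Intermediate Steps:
n(S) = 5
A = 72 (A = 8*9 = 72)
J(a) = (5 + a)/(72 + a) (J(a) = (a + 5)/(a + 72) = (5 + a)/(72 + a))
Q(-153, J(-1)) - 1*45827 = (53 + (5 - 1)/(72 - 1)) - 1*45827 = (53 + 4/71) - 45827 = 3767/71 - 45827 = -3249950/71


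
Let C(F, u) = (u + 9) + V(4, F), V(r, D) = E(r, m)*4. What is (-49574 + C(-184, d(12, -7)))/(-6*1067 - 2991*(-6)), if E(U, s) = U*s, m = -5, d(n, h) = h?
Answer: -12413/2886 ≈ -4.3011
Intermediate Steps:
V(r, D) = -20*r (V(r, D) = (r*(-5))*4 = -5*r*4 = -20*r)
C(F, u) = -71 + u (C(F, u) = (u + 9) - 20*4 = (9 + u) - 80 = -71 + u)
(-49574 + C(-184, d(12, -7)))/(-6*1067 - 2991*(-6)) = (-49574 + (-71 - 7))/(-6*1067 - 2991*(-6)) = (-49574 - 78)/(-6402 + 17946) = -49652/11544 = -49652*1/11544 = -12413/2886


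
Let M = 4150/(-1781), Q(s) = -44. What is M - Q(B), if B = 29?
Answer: 74214/1781 ≈ 41.670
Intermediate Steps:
M = -4150/1781 (M = 4150*(-1/1781) = -4150/1781 ≈ -2.3302)
M - Q(B) = -4150/1781 - 1*(-44) = -4150/1781 + 44 = 74214/1781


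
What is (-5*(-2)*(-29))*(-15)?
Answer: 4350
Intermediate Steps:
(-5*(-2)*(-29))*(-15) = (10*(-29))*(-15) = -290*(-15) = 4350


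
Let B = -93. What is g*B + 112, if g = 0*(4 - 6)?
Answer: 112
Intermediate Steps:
g = 0 (g = 0*(-2) = 0)
g*B + 112 = 0*(-93) + 112 = 0 + 112 = 112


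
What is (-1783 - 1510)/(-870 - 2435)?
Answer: 3293/3305 ≈ 0.99637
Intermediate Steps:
(-1783 - 1510)/(-870 - 2435) = -3293/(-3305) = -3293*(-1/3305) = 3293/3305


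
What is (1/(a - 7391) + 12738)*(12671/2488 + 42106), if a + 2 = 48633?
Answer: 55038525458145279/102605120 ≈ 5.3641e+8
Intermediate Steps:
a = 48631 (a = -2 + 48633 = 48631)
(1/(a - 7391) + 12738)*(12671/2488 + 42106) = (1/(48631 - 7391) + 12738)*(12671/2488 + 42106) = (1/41240 + 12738)*(12671*(1/2488) + 42106) = (1/41240 + 12738)*(12671/2488 + 42106) = (525315121/41240)*(104772399/2488) = 55038525458145279/102605120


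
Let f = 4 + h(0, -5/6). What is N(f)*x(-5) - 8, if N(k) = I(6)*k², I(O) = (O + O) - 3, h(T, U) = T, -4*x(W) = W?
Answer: 172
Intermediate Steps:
x(W) = -W/4
I(O) = -3 + 2*O (I(O) = 2*O - 3 = -3 + 2*O)
f = 4 (f = 4 + 0 = 4)
N(k) = 9*k² (N(k) = (-3 + 2*6)*k² = (-3 + 12)*k² = 9*k²)
N(f)*x(-5) - 8 = (9*4²)*(-¼*(-5)) - 8 = (9*16)*(5/4) - 8 = 144*(5/4) - 8 = 180 - 8 = 172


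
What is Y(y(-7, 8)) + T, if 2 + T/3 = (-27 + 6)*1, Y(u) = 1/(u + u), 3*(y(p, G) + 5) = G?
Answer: -969/14 ≈ -69.214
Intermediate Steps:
y(p, G) = -5 + G/3
Y(u) = 1/(2*u)
T = -69 (T = -6 + 3*((-27 + 6)*1) = -6 + 3*(-21*1) = -6 + 3*(-21) = -6 - 63 = -69)
Y(y(-7, 8)) + T = 1/(2*(-5 + (1/3)*8)) - 69 = 1/(2*(-5 + 8/3)) - 69 = 1/(2*(-7/3)) - 69 = (1/2)*(-3/7) - 69 = -3/14 - 69 = -969/14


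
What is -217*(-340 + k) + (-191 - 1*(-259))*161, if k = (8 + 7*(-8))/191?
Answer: 16193464/191 ≈ 84783.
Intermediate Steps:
k = -48/191 (k = (8 - 56)*(1/191) = -48*1/191 = -48/191 ≈ -0.25131)
-217*(-340 + k) + (-191 - 1*(-259))*161 = -217*(-340 - 48/191) + (-191 - 1*(-259))*161 = -217*(-64988/191) + (-191 + 259)*161 = 14102396/191 + 68*161 = 14102396/191 + 10948 = 16193464/191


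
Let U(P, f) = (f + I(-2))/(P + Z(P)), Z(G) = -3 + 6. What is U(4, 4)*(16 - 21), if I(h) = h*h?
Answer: -40/7 ≈ -5.7143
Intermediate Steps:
Z(G) = 3
I(h) = h**2
U(P, f) = (4 + f)/(3 + P) (U(P, f) = (f + (-2)**2)/(P + 3) = (f + 4)/(3 + P) = (4 + f)/(3 + P))
U(4, 4)*(16 - 21) = ((4 + 4)/(3 + 4))*(16 - 21) = (8/7)*(-5) = -40/7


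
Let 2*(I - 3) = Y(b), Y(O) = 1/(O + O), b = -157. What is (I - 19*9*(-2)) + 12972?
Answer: 8363075/628 ≈ 13317.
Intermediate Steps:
Y(O) = 1/(2*O)
I = 1883/628 (I = 3 + ((1/2)/(-157))/2 = 3 + ((1/2)*(-1/157))/2 = 3 + (1/2)*(-1/314) = 3 - 1/628 = 1883/628 ≈ 2.9984)
(I - 19*9*(-2)) + 12972 = (1883/628 - 19*9*(-2)) + 12972 = (1883/628 - 171*(-2)) + 12972 = (1883/628 + 342) + 12972 = 216659/628 + 12972 = 8363075/628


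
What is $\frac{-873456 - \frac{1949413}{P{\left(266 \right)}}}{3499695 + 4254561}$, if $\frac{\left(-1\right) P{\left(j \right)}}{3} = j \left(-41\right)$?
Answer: $- \frac{28579682821}{253703747808} \approx -0.11265$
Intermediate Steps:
$P{\left(j \right)} = 123 j$ ($P{\left(j \right)} = - 3 j \left(-41\right) = - 3 \left(- 41 j\right) = 123 j$)
$\frac{-873456 - \frac{1949413}{P{\left(266 \right)}}}{3499695 + 4254561} = \frac{-873456 - \frac{1949413}{123 \cdot 266}}{3499695 + 4254561} = \frac{-873456 - \frac{1949413}{32718}}{7754256} = \left(-873456 - \frac{1949413}{32718}\right) \frac{1}{7754256} = \left(- \frac{28579682821}{32718}\right) \frac{1}{7754256} = - \frac{28579682821}{253703747808}$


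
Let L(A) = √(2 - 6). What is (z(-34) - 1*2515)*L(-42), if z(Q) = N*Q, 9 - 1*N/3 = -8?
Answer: -8498*I ≈ -8498.0*I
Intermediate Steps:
N = 51 (N = 27 - 3*(-8) = 27 + 24 = 51)
z(Q) = 51*Q
L(A) = 2*I (L(A) = √(-4) = 2*I)
(z(-34) - 1*2515)*L(-42) = (51*(-34) - 1*2515)*(2*I) = (-1734 - 2515)*(2*I) = -8498*I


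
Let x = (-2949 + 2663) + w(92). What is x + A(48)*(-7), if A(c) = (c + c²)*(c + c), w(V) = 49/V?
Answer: -145436311/92 ≈ -1.5808e+6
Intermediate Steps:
x = -26263/92 (x = (-2949 + 2663) + 49/92 = -286 + 49*(1/92) = -286 + 49/92 = -26263/92 ≈ -285.47)
A(c) = 2*c*(c + c²) (A(c) = (c + c²)*(2*c) = 2*c*(c + c²))
x + A(48)*(-7) = -26263/92 + (2*48²*(1 + 48))*(-7) = -26263/92 + (2*2304*49)*(-7) = -26263/92 + 225792*(-7) = -26263/92 - 1580544 = -145436311/92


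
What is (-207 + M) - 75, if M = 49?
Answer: -233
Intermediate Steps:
(-207 + M) - 75 = (-207 + 49) - 75 = -158 - 75 = -233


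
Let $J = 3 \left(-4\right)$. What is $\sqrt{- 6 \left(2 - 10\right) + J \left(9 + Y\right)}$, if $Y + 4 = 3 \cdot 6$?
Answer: $2 i \sqrt{57} \approx 15.1 i$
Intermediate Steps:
$Y = 14$ ($Y = -4 + 3 \cdot 6 = -4 + 18 = 14$)
$J = -12$
$\sqrt{- 6 \left(2 - 10\right) + J \left(9 + Y\right)} = \sqrt{- 6 \left(2 - 10\right) - 12 \left(9 + 14\right)} = \sqrt{\left(-6\right) \left(-8\right) - 276} = \sqrt{48 - 276} = \sqrt{-228} = 2 i \sqrt{57}$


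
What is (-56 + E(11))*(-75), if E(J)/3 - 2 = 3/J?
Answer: 40575/11 ≈ 3688.6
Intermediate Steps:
E(J) = 6 + 9/J (E(J) = 6 + 3*(3/J) = 6 + 9/J)
(-56 + E(11))*(-75) = (-56 + (6 + 9/11))*(-75) = (-56 + 75/11)*(-75) = -541/11*(-75) = 40575/11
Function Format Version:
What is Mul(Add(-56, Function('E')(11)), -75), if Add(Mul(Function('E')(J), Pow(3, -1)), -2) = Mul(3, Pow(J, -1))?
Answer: Rational(40575, 11) ≈ 3688.6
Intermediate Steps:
Function('E')(J) = Add(6, Mul(9, Pow(J, -1))) (Function('E')(J) = Add(6, Mul(3, Mul(3, Pow(J, -1)))) = Add(6, Mul(9, Pow(J, -1))))
Mul(Add(-56, Function('E')(11)), -75) = Mul(Add(-56, Add(6, Mul(9, Pow(11, -1)))), -75) = Mul(Add(-56, Add(6, Mul(9, Rational(1, 11)))), -75) = Mul(Add(-56, Add(6, Rational(9, 11))), -75) = Mul(Add(-56, Rational(75, 11)), -75) = Mul(Rational(-541, 11), -75) = Rational(40575, 11)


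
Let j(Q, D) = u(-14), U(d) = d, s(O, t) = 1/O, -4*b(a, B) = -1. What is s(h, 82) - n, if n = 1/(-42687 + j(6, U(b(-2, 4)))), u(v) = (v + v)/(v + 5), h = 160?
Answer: 77119/12292960 ≈ 0.0062734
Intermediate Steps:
b(a, B) = 1/4 (b(a, B) = -1/4*(-1) = 1/4)
u(v) = 2*v/(5 + v) (u(v) = (2*v)/(5 + v) = 2*v/(5 + v))
j(Q, D) = 28/9 (j(Q, D) = 2*(-14)/(5 - 14) = 2*(-14)/(-9) = 2*(-14)*(-1/9) = 28/9)
n = -9/384155 (n = 1/(-42687 + 28/9) = 1/(-384155/9) = -9/384155 ≈ -2.3428e-5)
s(h, 82) - n = 1/160 - 1*(-9/384155) = 1/160 + 9/384155 = 77119/12292960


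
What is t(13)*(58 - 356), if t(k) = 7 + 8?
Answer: -4470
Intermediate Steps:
t(k) = 15
t(13)*(58 - 356) = 15*(58 - 356) = 15*(-298) = -4470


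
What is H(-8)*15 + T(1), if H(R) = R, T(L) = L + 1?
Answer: -118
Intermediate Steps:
T(L) = 1 + L
H(-8)*15 + T(1) = -8*15 + (1 + 1) = -120 + 2 = -118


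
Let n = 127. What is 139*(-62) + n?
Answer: -8491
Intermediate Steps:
139*(-62) + n = 139*(-62) + 127 = -8618 + 127 = -8491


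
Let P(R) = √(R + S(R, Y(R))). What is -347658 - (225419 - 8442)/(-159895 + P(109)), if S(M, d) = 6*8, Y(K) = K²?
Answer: -8888332576009729/25566410868 + 216977*√157/25566410868 ≈ -3.4766e+5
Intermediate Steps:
S(M, d) = 48
P(R) = √(48 + R) (P(R) = √(R + 48) = √(48 + R))
-347658 - (225419 - 8442)/(-159895 + P(109)) = -347658 - (225419 - 8442)/(-159895 + √(48 + 109)) = -347658 - 216977/(-159895 + √157)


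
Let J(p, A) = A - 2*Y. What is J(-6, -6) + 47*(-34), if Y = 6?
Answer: -1616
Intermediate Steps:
J(p, A) = -12 + A (J(p, A) = A - 2*6 = A - 12 = -12 + A)
J(-6, -6) + 47*(-34) = (-12 - 6) + 47*(-34) = -18 - 1598 = -1616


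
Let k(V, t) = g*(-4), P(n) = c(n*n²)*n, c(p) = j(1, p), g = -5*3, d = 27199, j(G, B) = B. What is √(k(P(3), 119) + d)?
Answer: √27259 ≈ 165.10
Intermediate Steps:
g = -15
c(p) = p
P(n) = n⁴ (P(n) = (n*n²)*n = n³*n = n⁴)
k(V, t) = 60 (k(V, t) = -15*(-4) = 60)
√(k(P(3), 119) + d) = √(60 + 27199) = √27259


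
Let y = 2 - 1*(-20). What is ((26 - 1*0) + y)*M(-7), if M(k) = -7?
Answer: -336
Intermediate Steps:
y = 22 (y = 2 + 20 = 22)
((26 - 1*0) + y)*M(-7) = ((26 - 1*0) + 22)*(-7) = ((26 + 0) + 22)*(-7) = (26 + 22)*(-7) = 48*(-7) = -336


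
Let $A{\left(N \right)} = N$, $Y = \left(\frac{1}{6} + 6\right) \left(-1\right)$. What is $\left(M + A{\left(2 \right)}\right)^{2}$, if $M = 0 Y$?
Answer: $4$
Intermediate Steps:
$Y = - \frac{37}{6}$ ($Y = \left(\frac{1}{6} + 6\right) \left(-1\right) = \frac{37}{6} \left(-1\right) = - \frac{37}{6} \approx -6.1667$)
$M = 0$ ($M = 0 \left(- \frac{37}{6}\right) = 0$)
$\left(M + A{\left(2 \right)}\right)^{2} = \left(0 + 2\right)^{2} = 2^{2} = 4$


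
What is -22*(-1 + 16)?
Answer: -330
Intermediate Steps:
-22*(-1 + 16) = -22*15 = -330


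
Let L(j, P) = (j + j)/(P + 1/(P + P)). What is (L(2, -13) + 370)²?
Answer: 15706606276/114921 ≈ 1.3667e+5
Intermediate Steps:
L(j, P) = 2*j/(P + 1/(2*P)) (L(j, P) = (2*j)/(P + 1/(2*P)) = 2*j/(P + 1/(2*P)))
(L(2, -13) + 370)² = (4*(-13)*2/(1 + 2*(-13)²) + 370)² = (4*(-13)*2/(1 + 2*169) + 370)² = (4*(-13)*2/(1 + 338) + 370)² = (4*(-13)*2/339 + 370)² = (4*(-13)*2*(1/339) + 370)² = (-104/339 + 370)² = (125326/339)² = 15706606276/114921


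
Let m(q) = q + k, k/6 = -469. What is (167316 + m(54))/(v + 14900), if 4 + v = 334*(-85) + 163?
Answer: -164556/13331 ≈ -12.344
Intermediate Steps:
k = -2814 (k = 6*(-469) = -2814)
m(q) = -2814 + q (m(q) = q - 2814 = -2814 + q)
v = -28231 (v = -4 + (334*(-85) + 163) = -4 + (-28390 + 163) = -4 - 28227 = -28231)
(167316 + m(54))/(v + 14900) = (167316 + (-2814 + 54))/(-28231 + 14900) = (167316 - 2760)/(-13331) = 164556*(-1/13331) = -164556/13331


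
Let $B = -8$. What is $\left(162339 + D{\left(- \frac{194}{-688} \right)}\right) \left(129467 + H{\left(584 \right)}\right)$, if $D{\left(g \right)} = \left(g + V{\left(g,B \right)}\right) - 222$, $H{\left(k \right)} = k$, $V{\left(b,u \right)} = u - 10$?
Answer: $\frac{7251923759803}{344} \approx 2.1081 \cdot 10^{10}$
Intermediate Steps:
$V{\left(b,u \right)} = -10 + u$
$D{\left(g \right)} = -240 + g$ ($D{\left(g \right)} = \left(g - 18\right) - 222 = \left(-18 + g\right) - 222 = -240 + g$)
$\left(162339 + D{\left(- \frac{194}{-688} \right)}\right) \left(129467 + H{\left(584 \right)}\right) = \left(162339 - \left(240 + \frac{194}{-688}\right)\right) \left(129467 + 584\right) = \left(162339 - \frac{82463}{344}\right) 130051 = \frac{55762153}{344} \cdot 130051 = \frac{7251923759803}{344}$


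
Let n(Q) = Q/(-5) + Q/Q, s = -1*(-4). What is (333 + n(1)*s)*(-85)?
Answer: -28577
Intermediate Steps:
s = 4
n(Q) = 1 - Q/5 (n(Q) = Q*(-⅕) + 1 = -Q/5 + 1 = 1 - Q/5)
(333 + n(1)*s)*(-85) = (333 + (1 - ⅕*1)*4)*(-85) = (333 + (1 - ⅕)*4)*(-85) = (333 + (⅘)*4)*(-85) = (333 + 16/5)*(-85) = (1681/5)*(-85) = -28577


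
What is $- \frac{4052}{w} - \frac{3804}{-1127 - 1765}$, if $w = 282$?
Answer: $- \frac{443569}{33981} \approx -13.053$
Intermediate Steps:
$- \frac{4052}{w} - \frac{3804}{-1127 - 1765} = - \frac{4052}{282} - \frac{3804}{-1127 - 1765} = \left(-4052\right) \frac{1}{282} - \frac{3804}{-1127 - 1765} = - \frac{2026}{141} - \frac{3804}{-2892} = - \frac{2026}{141} - - \frac{317}{241} = - \frac{2026}{141} + \frac{317}{241} = - \frac{443569}{33981}$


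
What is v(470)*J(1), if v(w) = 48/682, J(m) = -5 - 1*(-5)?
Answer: 0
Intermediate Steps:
J(m) = 0 (J(m) = -5 + 5 = 0)
v(w) = 24/341 (v(w) = 48*(1/682) = 24/341)
v(470)*J(1) = (24/341)*0 = 0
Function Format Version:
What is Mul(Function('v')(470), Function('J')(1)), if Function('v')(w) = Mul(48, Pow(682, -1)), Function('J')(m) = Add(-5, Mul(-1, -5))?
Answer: 0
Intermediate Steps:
Function('J')(m) = 0 (Function('J')(m) = Add(-5, 5) = 0)
Function('v')(w) = Rational(24, 341) (Function('v')(w) = Mul(48, Rational(1, 682)) = Rational(24, 341))
Mul(Function('v')(470), Function('J')(1)) = Mul(Rational(24, 341), 0) = 0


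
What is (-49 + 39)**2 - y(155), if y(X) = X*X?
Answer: -23925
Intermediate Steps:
y(X) = X**2
(-49 + 39)**2 - y(155) = (-49 + 39)**2 - 1*155**2 = (-10)**2 - 1*24025 = 100 - 24025 = -23925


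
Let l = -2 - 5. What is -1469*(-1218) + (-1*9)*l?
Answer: 1789305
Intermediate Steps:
l = -7
-1469*(-1218) + (-1*9)*l = -1469*(-1218) - 1*9*(-7) = 1789242 - 9*(-7) = 1789242 + 63 = 1789305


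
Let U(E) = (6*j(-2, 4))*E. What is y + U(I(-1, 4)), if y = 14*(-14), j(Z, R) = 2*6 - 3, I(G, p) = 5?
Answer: 74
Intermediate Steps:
j(Z, R) = 9 (j(Z, R) = 12 - 3 = 9)
y = -196
U(E) = 54*E (U(E) = (6*9)*E = 54*E)
y + U(I(-1, 4)) = -196 + 54*5 = -196 + 270 = 74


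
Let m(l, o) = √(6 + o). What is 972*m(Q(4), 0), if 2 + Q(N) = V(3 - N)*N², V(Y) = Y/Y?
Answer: 972*√6 ≈ 2380.9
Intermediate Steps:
V(Y) = 1
Q(N) = -2 + N² (Q(N) = -2 + 1*N² = -2 + N²)
972*m(Q(4), 0) = 972*√(6 + 0) = 972*√6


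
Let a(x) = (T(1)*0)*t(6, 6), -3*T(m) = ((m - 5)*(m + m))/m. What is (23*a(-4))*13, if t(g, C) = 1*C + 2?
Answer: 0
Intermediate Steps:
t(g, C) = 2 + C (t(g, C) = C + 2 = 2 + C)
T(m) = 10/3 - 2*m/3 (T(m) = -(m - 5)*(m + m)/(3*m) = -(-5 + m)*(2*m)/(3*m) = -2*m*(-5 + m)/(3*m) = -(-10 + 2*m)/3 = 10/3 - 2*m/3)
a(x) = 0 (a(x) = ((10/3 - ⅔*1)*0)*(2 + 6) = ((10/3 - ⅔)*0)*8 = ((8/3)*0)*8 = 0*8 = 0)
(23*a(-4))*13 = (23*0)*13 = 0*13 = 0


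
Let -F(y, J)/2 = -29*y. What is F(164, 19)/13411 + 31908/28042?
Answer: 347326846/188035631 ≈ 1.8471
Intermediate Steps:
F(y, J) = 58*y (F(y, J) = -(-58)*y = 58*y)
F(164, 19)/13411 + 31908/28042 = (58*164)/13411 + 31908/28042 = 9512*(1/13411) + 31908*(1/28042) = 9512/13411 + 15954/14021 = 347326846/188035631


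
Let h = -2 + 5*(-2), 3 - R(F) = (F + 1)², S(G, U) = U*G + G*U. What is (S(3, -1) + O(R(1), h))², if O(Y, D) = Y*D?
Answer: 36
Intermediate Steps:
S(G, U) = 2*G*U (S(G, U) = G*U + G*U = 2*G*U)
R(F) = 3 - (1 + F)² (R(F) = 3 - (F + 1)² = 3 - (1 + F)²)
h = -12 (h = -2 - 10 = -12)
O(Y, D) = D*Y
(S(3, -1) + O(R(1), h))² = (2*3*(-1) - 12*(3 - (1 + 1)²))² = (-6 - 12*(3 - 1*2²))² = (-6 - 12*(3 - 1*4))² = (-6 - 12*(3 - 4))² = (-6 - 12*(-1))² = (-6 + 12)² = 6² = 36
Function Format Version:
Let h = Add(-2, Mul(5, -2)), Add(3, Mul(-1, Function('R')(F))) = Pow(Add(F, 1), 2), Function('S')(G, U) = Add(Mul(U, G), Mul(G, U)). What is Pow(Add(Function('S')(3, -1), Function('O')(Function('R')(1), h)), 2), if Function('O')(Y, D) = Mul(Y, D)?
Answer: 36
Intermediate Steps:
Function('S')(G, U) = Mul(2, G, U) (Function('S')(G, U) = Add(Mul(G, U), Mul(G, U)) = Mul(2, G, U))
Function('R')(F) = Add(3, Mul(-1, Pow(Add(1, F), 2))) (Function('R')(F) = Add(3, Mul(-1, Pow(Add(F, 1), 2))) = Add(3, Mul(-1, Pow(Add(1, F), 2))))
h = -12 (h = Add(-2, -10) = -12)
Function('O')(Y, D) = Mul(D, Y)
Pow(Add(Function('S')(3, -1), Function('O')(Function('R')(1), h)), 2) = Pow(Add(Mul(2, 3, -1), Mul(-12, Add(3, Mul(-1, Pow(Add(1, 1), 2))))), 2) = Pow(Add(-6, Mul(-12, Add(3, Mul(-1, Pow(2, 2))))), 2) = Pow(Add(-6, Mul(-12, Add(3, Mul(-1, 4)))), 2) = Pow(Add(-6, Mul(-12, Add(3, -4))), 2) = Pow(Add(-6, Mul(-12, -1)), 2) = Pow(Add(-6, 12), 2) = Pow(6, 2) = 36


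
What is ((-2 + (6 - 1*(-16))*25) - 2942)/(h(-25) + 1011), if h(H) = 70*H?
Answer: 2394/739 ≈ 3.2395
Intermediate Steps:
((-2 + (6 - 1*(-16))*25) - 2942)/(h(-25) + 1011) = ((-2 + (6 - 1*(-16))*25) - 2942)/(70*(-25) + 1011) = ((-2 + (6 + 16)*25) - 2942)/(-1750 + 1011) = ((-2 + 22*25) - 2942)/(-739) = ((-2 + 550) - 2942)*(-1/739) = (548 - 2942)*(-1/739) = -2394*(-1/739) = 2394/739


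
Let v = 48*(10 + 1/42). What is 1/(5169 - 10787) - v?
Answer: -18921431/39326 ≈ -481.14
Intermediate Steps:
v = 3368/7 (v = 48*(10 + 1/42) = 48*(421/42) = 3368/7 ≈ 481.14)
1/(5169 - 10787) - v = 1/(5169 - 10787) - 1*3368/7 = 1/(-5618) - 3368/7 = -1/5618 - 3368/7 = -18921431/39326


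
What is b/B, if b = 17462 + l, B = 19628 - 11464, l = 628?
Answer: 9045/4082 ≈ 2.2158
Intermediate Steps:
B = 8164
b = 18090 (b = 17462 + 628 = 18090)
b/B = 18090/8164 = 18090*(1/8164) = 9045/4082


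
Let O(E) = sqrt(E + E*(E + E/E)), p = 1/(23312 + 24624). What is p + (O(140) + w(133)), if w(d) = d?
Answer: 6375489/47936 + 2*sqrt(4970) ≈ 274.00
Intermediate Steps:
p = 1/47936 ≈ 2.0861e-5
O(E) = sqrt(E + E*(1 + E)) (O(E) = sqrt(E + E*(E + 1)) = sqrt(E + E*(1 + E)))
p + (O(140) + w(133)) = 1/47936 + (sqrt(140*(2 + 140)) + 133) = 1/47936 + (sqrt(140*142) + 133) = 1/47936 + (sqrt(19880) + 133) = 1/47936 + (2*sqrt(4970) + 133) = 1/47936 + (133 + 2*sqrt(4970)) = 6375489/47936 + 2*sqrt(4970)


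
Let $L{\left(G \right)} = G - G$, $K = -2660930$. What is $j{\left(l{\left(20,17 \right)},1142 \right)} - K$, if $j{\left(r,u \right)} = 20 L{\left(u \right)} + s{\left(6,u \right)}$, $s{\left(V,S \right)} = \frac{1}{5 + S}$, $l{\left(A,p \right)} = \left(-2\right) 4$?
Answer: $\frac{3052086711}{1147} \approx 2.6609 \cdot 10^{6}$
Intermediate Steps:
$l{\left(A,p \right)} = -8$
$L{\left(G \right)} = 0$
$j{\left(r,u \right)} = \frac{1}{5 + u}$ ($j{\left(r,u \right)} = 20 \cdot 0 + \frac{1}{5 + u} = 0 + \frac{1}{5 + u} = \frac{1}{5 + u}$)
$j{\left(l{\left(20,17 \right)},1142 \right)} - K = \frac{1}{5 + 1142} - -2660930 = \frac{1}{1147} + 2660930 = \frac{3052086711}{1147}$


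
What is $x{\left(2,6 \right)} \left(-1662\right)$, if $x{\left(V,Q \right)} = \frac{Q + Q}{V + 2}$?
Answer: $-4986$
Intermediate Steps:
$x{\left(V,Q \right)} = \frac{2 Q}{2 + V}$
$x{\left(2,6 \right)} \left(-1662\right) = 2 \cdot 6 \frac{1}{2 + 2} \left(-1662\right) = 2 \cdot 6 \cdot \frac{1}{4} \left(-1662\right) = 3 \left(-1662\right) = -4986$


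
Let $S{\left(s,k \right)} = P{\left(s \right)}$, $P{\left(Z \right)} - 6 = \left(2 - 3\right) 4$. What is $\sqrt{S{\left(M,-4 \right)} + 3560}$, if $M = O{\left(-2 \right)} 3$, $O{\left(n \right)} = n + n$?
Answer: $\sqrt{3562} \approx 59.682$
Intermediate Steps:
$P{\left(Z \right)} = 2$ ($P{\left(Z \right)} = 6 + \left(2 - 3\right) 4 = 6 - 4 = 2$)
$O{\left(n \right)} = 2 n$
$M = -12$ ($M = 2 \left(-2\right) 3 = \left(-4\right) 3 = -12$)
$S{\left(s,k \right)} = 2$
$\sqrt{S{\left(M,-4 \right)} + 3560} = \sqrt{2 + 3560} = \sqrt{3562}$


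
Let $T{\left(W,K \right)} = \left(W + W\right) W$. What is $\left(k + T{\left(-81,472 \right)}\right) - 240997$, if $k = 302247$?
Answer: $74372$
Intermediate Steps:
$T{\left(W,K \right)} = 2 W^{2}$ ($T{\left(W,K \right)} = 2 W W = 2 W^{2}$)
$\left(k + T{\left(-81,472 \right)}\right) - 240997 = \left(302247 + 2 \left(-81\right)^{2}\right) - 240997 = \left(302247 + 2 \cdot 6561\right) - 240997 = \left(302247 + 13122\right) - 240997 = 315369 - 240997 = 74372$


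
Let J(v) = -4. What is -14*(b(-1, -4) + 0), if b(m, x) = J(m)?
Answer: 56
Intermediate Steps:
b(m, x) = -4
-14*(b(-1, -4) + 0) = -14*(-4 + 0) = -14*(-4) = 56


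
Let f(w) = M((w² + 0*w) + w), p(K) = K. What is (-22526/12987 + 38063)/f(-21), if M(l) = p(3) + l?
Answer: 494301655/5493501 ≈ 89.979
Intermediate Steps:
M(l) = 3 + l
f(w) = 3 + w + w² (f(w) = 3 + ((w² + 0*w) + w) = 3 + ((w² + 0) + w) = 3 + (w² + w) = 3 + (w + w²) = 3 + w + w²)
(-22526/12987 + 38063)/f(-21) = (-22526/12987 + 38063)/(3 - 21*(1 - 21)) = (-22526*1/12987 + 38063)/(3 - 21*(-20)) = (-22526/12987 + 38063)/(3 + 420) = (494301655/12987)/423 = (494301655/12987)*(1/423) = 494301655/5493501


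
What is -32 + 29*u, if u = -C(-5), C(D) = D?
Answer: 113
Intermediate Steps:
u = 5 (u = -1*(-5) = 5)
-32 + 29*u = -32 + 29*5 = -32 + 145 = 113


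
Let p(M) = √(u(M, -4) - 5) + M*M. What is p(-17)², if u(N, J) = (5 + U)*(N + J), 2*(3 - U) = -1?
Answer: (578 + I*√734)²/4 ≈ 83338.0 + 7829.7*I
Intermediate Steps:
U = 7/2 (U = 3 - ½*(-1) = 3 + ½ = 7/2 ≈ 3.5000)
u(N, J) = 17*J/2 + 17*N/2 (u(N, J) = (5 + 7/2)*(N + J) = 17*(J + N)/2 = 17*J/2 + 17*N/2)
p(M) = M² + √(-39 + 17*M/2) (p(M) = √(((17/2)*(-4) + 17*M/2) - 5) + M*M = √((-34 + 17*M/2) - 5) + M² = √(-39 + 17*M/2) + M² = M² + √(-39 + 17*M/2))
p(-17)² = ((-17)² + √(-156 + 34*(-17))/2)² = (289 + √(-156 - 578)/2)² = (289 + √(-734)/2)² = (289 + (I*√734)/2)² = (289 + I*√734/2)²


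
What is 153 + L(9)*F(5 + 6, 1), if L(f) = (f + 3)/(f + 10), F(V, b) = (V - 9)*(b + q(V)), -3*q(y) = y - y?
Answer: 2931/19 ≈ 154.26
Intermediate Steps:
q(y) = 0 (q(y) = -(y - y)/3 = -1/3*0 = 0)
F(V, b) = b*(-9 + V) (F(V, b) = (V - 9)*(b + 0) = (-9 + V)*b = b*(-9 + V))
L(f) = (3 + f)/(10 + f)
153 + L(9)*F(5 + 6, 1) = 153 + ((3 + 9)/(10 + 9))*(1*(-9 + (5 + 6))) = 153 + (12/19)*(1*(-9 + 11)) = 153 + ((1/19)*12)*(1*2) = 153 + (12/19)*2 = 153 + 24/19 = 2931/19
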